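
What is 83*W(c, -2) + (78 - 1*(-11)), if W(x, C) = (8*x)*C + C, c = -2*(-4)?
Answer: -10701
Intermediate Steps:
c = 8
W(x, C) = C + 8*C*x (W(x, C) = 8*C*x + C = C + 8*C*x)
83*W(c, -2) + (78 - 1*(-11)) = 83*(-2*(1 + 8*8)) + (78 - 1*(-11)) = 83*(-2*(1 + 64)) + (78 + 11) = 83*(-2*65) + 89 = 83*(-130) + 89 = -10790 + 89 = -10701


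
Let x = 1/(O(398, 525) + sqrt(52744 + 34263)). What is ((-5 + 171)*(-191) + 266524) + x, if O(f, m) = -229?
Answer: 8116719217/34566 + sqrt(87007)/34566 ≈ 2.3482e+5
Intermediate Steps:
x = 1/(-229 + sqrt(87007)) (x = 1/(-229 + sqrt(52744 + 34263)) = 1/(-229 + sqrt(87007)) ≈ 0.015159)
((-5 + 171)*(-191) + 266524) + x = ((-5 + 171)*(-191) + 266524) + (229/34566 + sqrt(87007)/34566) = (166*(-191) + 266524) + (229/34566 + sqrt(87007)/34566) = (-31706 + 266524) + (229/34566 + sqrt(87007)/34566) = 234818 + (229/34566 + sqrt(87007)/34566) = 8116719217/34566 + sqrt(87007)/34566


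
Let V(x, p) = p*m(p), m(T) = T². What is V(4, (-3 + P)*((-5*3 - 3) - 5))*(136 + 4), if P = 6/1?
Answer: -45991260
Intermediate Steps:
P = 6 (P = 6*1 = 6)
V(x, p) = p³ (V(x, p) = p*p² = p³)
V(4, (-3 + P)*((-5*3 - 3) - 5))*(136 + 4) = ((-3 + 6)*((-5*3 - 3) - 5))³*(136 + 4) = (3*((-15 - 3) - 5))³*140 = (3*(-18 - 5))³*140 = (3*(-23))³*140 = (-69)³*140 = -328509*140 = -45991260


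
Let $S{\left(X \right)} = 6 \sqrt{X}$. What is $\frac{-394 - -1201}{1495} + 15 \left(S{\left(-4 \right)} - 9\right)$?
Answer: $- \frac{201018}{1495} + 180 i \approx -134.46 + 180.0 i$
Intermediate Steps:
$\frac{-394 - -1201}{1495} + 15 \left(S{\left(-4 \right)} - 9\right) = \frac{-394 - -1201}{1495} + 15 \left(6 \sqrt{-4} - 9\right) = \left(-394 + 1201\right) \frac{1}{1495} + 15 \left(6 \cdot 2 i - 9\right) = 807 \cdot \frac{1}{1495} + 15 \left(12 i - 9\right) = \frac{807}{1495} + 15 \left(-9 + 12 i\right) = \frac{807}{1495} - \left(135 - 180 i\right) = - \frac{201018}{1495} + 180 i$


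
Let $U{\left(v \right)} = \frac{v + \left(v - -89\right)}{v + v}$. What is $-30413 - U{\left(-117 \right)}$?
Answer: $- \frac{7116787}{234} \approx -30414.0$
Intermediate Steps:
$U{\left(v \right)} = \frac{89 + 2 v}{2 v}$ ($U{\left(v \right)} = \frac{v + \left(v + 89\right)}{2 v} = \left(v + \left(89 + v\right)\right) \frac{1}{2 v} = \left(89 + 2 v\right) \frac{1}{2 v} = \frac{89 + 2 v}{2 v}$)
$-30413 - U{\left(-117 \right)} = -30413 - \frac{\frac{89}{2} - 117}{-117} = -30413 - \left(- \frac{1}{117}\right) \left(- \frac{145}{2}\right) = -30413 - \frac{145}{234} = - \frac{7116787}{234}$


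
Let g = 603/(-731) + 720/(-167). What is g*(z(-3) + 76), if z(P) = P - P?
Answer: -47653596/122077 ≈ -390.36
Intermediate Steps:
z(P) = 0
g = -627021/122077 (g = 603*(-1/731) + 720*(-1/167) = -603/731 - 720/167 = -627021/122077 ≈ -5.1363)
g*(z(-3) + 76) = -627021*(0 + 76)/122077 = -627021/122077*76 = -47653596/122077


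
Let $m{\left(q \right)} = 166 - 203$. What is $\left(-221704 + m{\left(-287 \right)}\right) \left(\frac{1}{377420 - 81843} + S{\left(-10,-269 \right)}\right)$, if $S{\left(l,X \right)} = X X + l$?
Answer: $- \frac{4741995928710248}{295577} \approx -1.6043 \cdot 10^{10}$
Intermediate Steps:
$m{\left(q \right)} = -37$ ($m{\left(q \right)} = 166 - 203 = -37$)
$S{\left(l,X \right)} = l + X^{2}$ ($S{\left(l,X \right)} = X^{2} + l = l + X^{2}$)
$\left(-221704 + m{\left(-287 \right)}\right) \left(\frac{1}{377420 - 81843} + S{\left(-10,-269 \right)}\right) = \left(-221704 - 37\right) \left(\frac{1}{377420 - 81843} - \left(10 - \left(-269\right)^{2}\right)\right) = - 221741 \left(\frac{1}{295577} + \left(-10 + 72361\right)\right) = - 221741 \left(\frac{1}{295577} + 72351\right) = \left(-221741\right) \frac{21385291528}{295577} = - \frac{4741995928710248}{295577}$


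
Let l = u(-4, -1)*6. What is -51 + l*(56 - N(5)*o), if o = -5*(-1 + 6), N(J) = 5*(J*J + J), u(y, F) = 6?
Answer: 136965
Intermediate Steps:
N(J) = 5*J + 5*J**2 (N(J) = 5*(J**2 + J) = 5*(J + J**2) = 5*J + 5*J**2)
o = -25 (o = -5*5 = -25)
l = 36 (l = 6*6 = 36)
-51 + l*(56 - N(5)*o) = -51 + 36*(56 - 5*5*(1 + 5)*(-25)) = -51 + 36*(56 - 5*5*6*(-25)) = -51 + 36*(56 - 150*(-25)) = -51 + 36*(56 - 1*(-3750)) = -51 + 36*(56 + 3750) = -51 + 36*3806 = -51 + 137016 = 136965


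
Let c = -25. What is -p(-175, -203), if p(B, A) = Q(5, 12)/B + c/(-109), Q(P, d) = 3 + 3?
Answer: -3721/19075 ≈ -0.19507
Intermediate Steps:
Q(P, d) = 6
p(B, A) = 25/109 + 6/B (p(B, A) = 6/B - 25/(-109) = 6/B - 25*(-1/109) = 6/B + 25/109 = 25/109 + 6/B)
-p(-175, -203) = -(25/109 + 6/(-175)) = -(25/109 + 6*(-1/175)) = -(25/109 - 6/175) = -1*3721/19075 = -3721/19075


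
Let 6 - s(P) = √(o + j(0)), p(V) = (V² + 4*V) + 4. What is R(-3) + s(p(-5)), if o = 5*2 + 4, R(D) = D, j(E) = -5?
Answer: 0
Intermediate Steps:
p(V) = 4 + V² + 4*V
o = 14 (o = 10 + 4 = 14)
s(P) = 3 (s(P) = 6 - √(14 - 5) = 6 - √9 = 6 - 1*3 = 6 - 3 = 3)
R(-3) + s(p(-5)) = -3 + 3 = 0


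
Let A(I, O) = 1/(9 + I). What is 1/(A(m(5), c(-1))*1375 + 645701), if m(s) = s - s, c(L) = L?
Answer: 9/5812684 ≈ 1.5483e-6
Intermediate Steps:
m(s) = 0
1/(A(m(5), c(-1))*1375 + 645701) = 1/(1375/(9 + 0) + 645701) = 1/(1375/9 + 645701) = 1/(5812684/9) = 9/5812684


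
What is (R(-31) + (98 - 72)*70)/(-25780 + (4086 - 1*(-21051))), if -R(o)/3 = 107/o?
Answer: -56741/19933 ≈ -2.8466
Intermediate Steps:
R(o) = -321/o
(R(-31) + (98 - 72)*70)/(-25780 + (4086 - 1*(-21051))) = (-321/(-31) + (98 - 72)*70)/(-25780 + (4086 - 1*(-21051))) = (-321*(-1/31) + 26*70)/(-25780 + (4086 + 21051)) = (321/31 + 1820)/(-25780 + 25137) = (56741/31)/(-643) = (56741/31)*(-1/643) = -56741/19933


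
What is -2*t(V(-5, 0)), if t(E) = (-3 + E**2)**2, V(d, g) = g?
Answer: -18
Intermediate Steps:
-2*t(V(-5, 0)) = -2*(-3 + 0**2)**2 = -2*(-3 + 0)**2 = -2*(-3)**2 = -2*9 = -18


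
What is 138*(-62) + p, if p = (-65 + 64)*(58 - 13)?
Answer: -8601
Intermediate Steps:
p = -45 (p = -1*45 = -45)
138*(-62) + p = 138*(-62) - 45 = -8556 - 45 = -8601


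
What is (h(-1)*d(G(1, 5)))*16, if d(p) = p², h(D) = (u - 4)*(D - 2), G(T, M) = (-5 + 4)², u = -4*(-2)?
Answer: -192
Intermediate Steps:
u = 8
G(T, M) = 1 (G(T, M) = (-1)² = 1)
h(D) = -8 + 4*D (h(D) = (8 - 4)*(D - 2) = 4*(-2 + D) = -8 + 4*D)
(h(-1)*d(G(1, 5)))*16 = ((-8 + 4*(-1))*1²)*16 = ((-8 - 4)*1)*16 = -12*1*16 = -12*16 = -192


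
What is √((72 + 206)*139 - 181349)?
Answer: I*√142707 ≈ 377.77*I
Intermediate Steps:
√((72 + 206)*139 - 181349) = √(278*139 - 181349) = √(38642 - 181349) = √(-142707) = I*√142707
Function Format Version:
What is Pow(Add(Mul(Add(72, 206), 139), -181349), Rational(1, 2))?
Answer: Mul(I, Pow(142707, Rational(1, 2))) ≈ Mul(377.77, I)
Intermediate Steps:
Pow(Add(Mul(Add(72, 206), 139), -181349), Rational(1, 2)) = Pow(Add(Mul(278, 139), -181349), Rational(1, 2)) = Pow(Add(38642, -181349), Rational(1, 2)) = Pow(-142707, Rational(1, 2)) = Mul(I, Pow(142707, Rational(1, 2)))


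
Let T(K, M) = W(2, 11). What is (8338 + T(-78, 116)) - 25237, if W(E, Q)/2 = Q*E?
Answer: -16855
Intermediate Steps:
W(E, Q) = 2*E*Q (W(E, Q) = 2*(Q*E) = 2*(E*Q) = 2*E*Q)
T(K, M) = 44 (T(K, M) = 2*2*11 = 44)
(8338 + T(-78, 116)) - 25237 = (8338 + 44) - 25237 = 8382 - 25237 = -16855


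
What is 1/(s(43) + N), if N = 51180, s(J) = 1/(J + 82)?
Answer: 125/6397501 ≈ 1.9539e-5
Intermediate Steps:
s(J) = 1/(82 + J)
1/(s(43) + N) = 1/(1/(82 + 43) + 51180) = 1/(1/125 + 51180) = 1/(6397501/125) = 125/6397501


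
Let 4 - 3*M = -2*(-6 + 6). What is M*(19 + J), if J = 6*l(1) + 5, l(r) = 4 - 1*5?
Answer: 24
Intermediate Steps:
l(r) = -1 (l(r) = 4 - 5 = -1)
M = 4/3 (M = 4/3 - (-2)*(-6 + 6)/3 = 4/3 - (-2)*0/3 = 4/3 - ⅓*0 = 4/3 + 0 = 4/3 ≈ 1.3333)
J = -1 (J = 6*(-1) + 5 = -6 + 5 = -1)
M*(19 + J) = 4*(19 - 1)/3 = (4/3)*18 = 24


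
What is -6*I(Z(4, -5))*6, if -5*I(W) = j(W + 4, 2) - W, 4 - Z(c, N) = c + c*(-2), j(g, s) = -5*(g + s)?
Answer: -2808/5 ≈ -561.60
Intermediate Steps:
j(g, s) = -5*g - 5*s
Z(c, N) = 4 + c (Z(c, N) = 4 - (c + c*(-2)) = 4 - (c - 2*c) = 4 - (-1)*c = 4 + c)
I(W) = 6 + 6*W/5 (I(W) = -((-5*(W + 4) - 5*2) - W)/5 = -((-5*(4 + W) - 10) - W)/5 = -(((-20 - 5*W) - 10) - W)/5 = -((-30 - 5*W) - W)/5 = -(-30 - 6*W)/5 = 6 + 6*W/5)
-6*I(Z(4, -5))*6 = -6*(6 + 6*(4 + 4)/5)*6 = -6*(6 + (6/5)*8)*6 = -6*(6 + 48/5)*6 = -6*78/5*6 = -468/5*6 = -2808/5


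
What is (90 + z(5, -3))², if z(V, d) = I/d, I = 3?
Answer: 7921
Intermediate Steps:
z(V, d) = 3/d
(90 + z(5, -3))² = (90 + 3/(-3))² = (90 + 3*(-⅓))² = (90 - 1)² = 89² = 7921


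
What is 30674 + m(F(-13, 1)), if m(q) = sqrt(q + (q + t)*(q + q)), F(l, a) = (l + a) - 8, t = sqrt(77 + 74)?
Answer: 30674 + 2*sqrt(195 - 10*sqrt(151)) ≈ 30691.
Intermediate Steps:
t = sqrt(151) ≈ 12.288
F(l, a) = -8 + a + l (F(l, a) = (a + l) - 8 = -8 + a + l)
m(q) = sqrt(q + 2*q*(q + sqrt(151))) (m(q) = sqrt(q + (q + sqrt(151))*(q + q)) = sqrt(q + (q + sqrt(151))*(2*q)) = sqrt(q + 2*q*(q + sqrt(151))))
30674 + m(F(-13, 1)) = 30674 + sqrt((-8 + 1 - 13)*(1 + 2*(-8 + 1 - 13) + 2*sqrt(151))) = 30674 + sqrt(-20*(1 + 2*(-20) + 2*sqrt(151))) = 30674 + sqrt(-20*(1 - 40 + 2*sqrt(151))) = 30674 + sqrt(-20*(-39 + 2*sqrt(151))) = 30674 + sqrt(780 - 40*sqrt(151))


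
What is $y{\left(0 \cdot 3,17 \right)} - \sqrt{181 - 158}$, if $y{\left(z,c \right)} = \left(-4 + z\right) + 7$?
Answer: $3 - \sqrt{23} \approx -1.7958$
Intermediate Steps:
$y{\left(z,c \right)} = 3 + z$
$y{\left(0 \cdot 3,17 \right)} - \sqrt{181 - 158} = \left(3 + 0 \cdot 3\right) - \sqrt{181 - 158} = \left(3 + 0\right) - \sqrt{23} = 3 - \sqrt{23}$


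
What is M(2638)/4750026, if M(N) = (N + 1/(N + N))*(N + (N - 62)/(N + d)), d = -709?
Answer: 11810143387957/8057155602084 ≈ 1.4658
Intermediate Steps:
M(N) = (N + 1/(2*N))*(N + (-62 + N)/(-709 + N)) (M(N) = (N + 1/(N + N))*(N + (N - 62)/(N - 709)) = (N + 1/(2*N))*(N + (-62 + N)/(-709 + N)))
M(2638)/4750026 = ((-31 + 2638⁴ - 708*2638³ - 354*2638 - 123/2*2638²)/(2638*(-709 + 2638)))/4750026 = ((1/2638)*(-31 + 48428293393936 - 708*18357958072 - 933852 - 123/2*6959044)/1929)*(1/4750026) = ((1/2638)*(1/1929)*(-31 + 48428293393936 - 12997434314976 - 933852 - 427981206))*(1/4750026) = ((1/2638)*(1/1929)*35430430163871)*(1/4750026) = (11810143387957/1696234)*(1/4750026) = 11810143387957/8057155602084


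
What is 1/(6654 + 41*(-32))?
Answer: 1/5342 ≈ 0.00018720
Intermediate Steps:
1/(6654 + 41*(-32)) = 1/(6654 - 1312) = 1/5342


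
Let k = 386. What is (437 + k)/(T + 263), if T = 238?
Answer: 823/501 ≈ 1.6427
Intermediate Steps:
(437 + k)/(T + 263) = (437 + 386)/(238 + 263) = 823/501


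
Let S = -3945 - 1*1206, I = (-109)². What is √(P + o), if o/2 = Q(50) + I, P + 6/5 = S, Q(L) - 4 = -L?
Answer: √462945/5 ≈ 136.08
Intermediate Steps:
I = 11881
Q(L) = 4 - L
S = -5151 (S = -3945 - 1206 = -5151)
P = -25761/5 (P = -6/5 - 5151 = -25761/5 ≈ -5152.2)
o = 23670 (o = 2*((4 - 1*50) + 11881) = 2*((4 - 50) + 11881) = 2*(-46 + 11881) = 2*11835 = 23670)
√(P + o) = √(-25761/5 + 23670) = √(92589/5) = √462945/5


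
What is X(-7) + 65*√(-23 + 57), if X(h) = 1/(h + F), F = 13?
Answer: ⅙ + 65*√34 ≈ 379.18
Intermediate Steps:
X(h) = 1/(13 + h) (X(h) = 1/(h + 13) = 1/(13 + h))
X(-7) + 65*√(-23 + 57) = 1/(13 - 7) + 65*√(-23 + 57) = 1/6 + 65*√34 = ⅙ + 65*√34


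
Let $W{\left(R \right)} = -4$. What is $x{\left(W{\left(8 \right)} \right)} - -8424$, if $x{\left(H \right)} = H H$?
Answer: $8440$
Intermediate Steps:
$x{\left(H \right)} = H^{2}$
$x{\left(W{\left(8 \right)} \right)} - -8424 = \left(-4\right)^{2} - -8424 = 16 + 8424 = 8440$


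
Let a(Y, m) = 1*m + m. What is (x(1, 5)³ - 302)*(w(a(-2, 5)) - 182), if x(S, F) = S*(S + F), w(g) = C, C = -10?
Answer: 16512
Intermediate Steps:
a(Y, m) = 2*m (a(Y, m) = m + m = 2*m)
w(g) = -10
x(S, F) = S*(F + S)
(x(1, 5)³ - 302)*(w(a(-2, 5)) - 182) = ((1*(5 + 1))³ - 302)*(-10 - 182) = ((1*6)³ - 302)*(-192) = (6³ - 302)*(-192) = (216 - 302)*(-192) = -86*(-192) = 16512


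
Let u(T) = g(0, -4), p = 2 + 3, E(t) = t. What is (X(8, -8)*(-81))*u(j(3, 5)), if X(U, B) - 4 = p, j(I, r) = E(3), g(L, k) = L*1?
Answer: 0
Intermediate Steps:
g(L, k) = L
j(I, r) = 3
p = 5
u(T) = 0
X(U, B) = 9 (X(U, B) = 4 + 5 = 9)
(X(8, -8)*(-81))*u(j(3, 5)) = (9*(-81))*0 = -729*0 = 0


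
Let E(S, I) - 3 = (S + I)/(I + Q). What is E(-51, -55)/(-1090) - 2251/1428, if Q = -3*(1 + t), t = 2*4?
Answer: -50424259/31908660 ≈ -1.5803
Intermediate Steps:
t = 8
Q = -27 (Q = -3*(1 + 8) = -3*9 = -27)
E(S, I) = 3 + (I + S)/(-27 + I) (E(S, I) = 3 + (S + I)/(I - 27) = 3 + (I + S)/(-27 + I))
E(-51, -55)/(-1090) - 2251/1428 = ((-81 - 51 + 4*(-55))/(-27 - 55))/(-1090) - 2251/1428 = ((-81 - 51 - 220)/(-82))*(-1/1090) - 2251*1/1428 = -1/82*(-352)*(-1/1090) - 2251/1428 = (176/41)*(-1/1090) - 2251/1428 = -88/22345 - 2251/1428 = -50424259/31908660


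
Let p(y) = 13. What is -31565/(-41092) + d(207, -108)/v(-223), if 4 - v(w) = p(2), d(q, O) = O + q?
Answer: -420447/41092 ≈ -10.232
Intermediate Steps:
v(w) = -9 (v(w) = 4 - 1*13 = 4 - 13 = -9)
-31565/(-41092) + d(207, -108)/v(-223) = -31565/(-41092) + (-108 + 207)/(-9) = -31565*(-1/41092) + 99*(-1/9) = 31565/41092 - 11 = -420447/41092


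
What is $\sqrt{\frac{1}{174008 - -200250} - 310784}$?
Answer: $\frac{3 i \sqrt{4836802201123102}}{374258} \approx 557.48 i$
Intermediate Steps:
$\sqrt{\frac{1}{174008 - -200250} - 310784} = \sqrt{\frac{1}{174008 + 200250} - 310784} = \sqrt{\frac{1}{374258} - 310784} = \sqrt{- \frac{116313398271}{374258}} = \frac{3 i \sqrt{4836802201123102}}{374258}$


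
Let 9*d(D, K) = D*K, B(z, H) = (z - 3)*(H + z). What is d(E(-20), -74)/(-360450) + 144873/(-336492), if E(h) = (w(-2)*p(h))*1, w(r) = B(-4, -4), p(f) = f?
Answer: -5531819029/12128854140 ≈ -0.45609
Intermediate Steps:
B(z, H) = (-3 + z)*(H + z)
w(r) = 56 (w(r) = (-4)**2 - 3*(-4) - 3*(-4) - 4*(-4) = 16 + 12 + 12 + 16 = 56)
E(h) = 56*h (E(h) = (56*h)*1 = 56*h)
d(D, K) = D*K/9 (d(D, K) = (D*K)/9 = D*K/9)
d(E(-20), -74)/(-360450) + 144873/(-336492) = ((1/9)*(56*(-20))*(-74))/(-360450) + 144873/(-336492) = ((1/9)*(-1120)*(-74))*(-1/360450) + 144873*(-1/336492) = (82880/9)*(-1/360450) - 16097/37388 = -8288/324405 - 16097/37388 = -5531819029/12128854140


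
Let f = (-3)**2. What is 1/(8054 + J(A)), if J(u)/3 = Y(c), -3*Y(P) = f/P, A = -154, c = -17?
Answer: 17/136927 ≈ 0.00012415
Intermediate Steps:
f = 9
Y(P) = -3/P
J(u) = 9/17 (J(u) = 3*(-3/(-17)) = 3*(-3*(-1/17)) = 3*(3/17) = 9/17)
1/(8054 + J(A)) = 1/(8054 + 9/17) = 1/(136927/17) = 17/136927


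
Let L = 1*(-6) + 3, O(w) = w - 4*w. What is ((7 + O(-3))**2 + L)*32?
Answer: 8096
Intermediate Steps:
O(w) = -3*w
L = -3 (L = -6 + 3 = -3)
((7 + O(-3))**2 + L)*32 = ((7 - 3*(-3))**2 - 3)*32 = ((7 + 9)**2 - 3)*32 = (16**2 - 3)*32 = (256 - 3)*32 = 253*32 = 8096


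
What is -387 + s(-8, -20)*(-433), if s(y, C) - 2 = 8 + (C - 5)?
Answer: 6108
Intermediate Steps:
s(y, C) = 5 + C (s(y, C) = 2 + (8 + (C - 5)) = 2 + (8 + (-5 + C)) = 2 + (3 + C) = 5 + C)
-387 + s(-8, -20)*(-433) = -387 + (5 - 20)*(-433) = -387 - 15*(-433) = -387 + 6495 = 6108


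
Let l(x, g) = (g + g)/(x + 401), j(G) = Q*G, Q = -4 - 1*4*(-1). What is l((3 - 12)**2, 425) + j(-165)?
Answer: 425/241 ≈ 1.7635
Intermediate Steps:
Q = 0 (Q = -4 - 4*(-1) = -4 + 4 = 0)
j(G) = 0 (j(G) = 0*G = 0)
l(x, g) = 2*g/(401 + x) (l(x, g) = (2*g)/(401 + x) = 2*g/(401 + x))
l((3 - 12)**2, 425) + j(-165) = 2*425/(401 + (3 - 12)**2) + 0 = 2*425/(401 + (-9)**2) + 0 = 2*425/(401 + 81) + 0 = 2*425/482 + 0 = 2*425*(1/482) + 0 = 425/241 + 0 = 425/241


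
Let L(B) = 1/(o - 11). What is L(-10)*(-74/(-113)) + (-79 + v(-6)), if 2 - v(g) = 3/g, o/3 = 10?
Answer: -328343/4294 ≈ -76.466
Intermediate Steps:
o = 30 (o = 3*10 = 30)
v(g) = 2 - 3/g
L(B) = 1/19 (L(B) = 1/(30 - 11) = 1/19)
L(-10)*(-74/(-113)) + (-79 + v(-6)) = (-74/(-113))/19 + (-79 + (2 - 3/(-6))) = (-74*(-1/113))/19 + (-79 + (2 - 3*(-⅙))) = (1/19)*(74/113) + (-79 + (2 + ½)) = 74/2147 + (-79 + 5/2) = 74/2147 - 153/2 = -328343/4294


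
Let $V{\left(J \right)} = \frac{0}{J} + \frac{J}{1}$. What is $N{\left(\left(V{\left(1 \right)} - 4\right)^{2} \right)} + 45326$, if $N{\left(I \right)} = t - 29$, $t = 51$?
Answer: $45348$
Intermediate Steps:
$V{\left(J \right)} = J$ ($V{\left(J \right)} = 0 + J 1 = 0 + J = J$)
$N{\left(I \right)} = 22$ ($N{\left(I \right)} = 51 - 29 = 22$)
$N{\left(\left(V{\left(1 \right)} - 4\right)^{2} \right)} + 45326 = 22 + 45326 = 45348$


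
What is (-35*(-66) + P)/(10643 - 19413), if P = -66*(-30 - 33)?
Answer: -3234/4385 ≈ -0.73751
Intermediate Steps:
P = 4158 (P = -66*(-63) = 4158)
(-35*(-66) + P)/(10643 - 19413) = (-35*(-66) + 4158)/(10643 - 19413) = (2310 + 4158)/(-8770) = 6468*(-1/8770) = -3234/4385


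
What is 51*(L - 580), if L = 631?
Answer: 2601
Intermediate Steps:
51*(L - 580) = 51*(631 - 580) = 51*51 = 2601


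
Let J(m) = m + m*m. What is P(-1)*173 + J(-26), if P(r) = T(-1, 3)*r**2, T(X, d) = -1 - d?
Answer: -42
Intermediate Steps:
J(m) = m + m**2
P(r) = -4*r**2 (P(r) = (-1 - 1*3)*r**2 = (-1 - 3)*r**2 = -4*r**2)
P(-1)*173 + J(-26) = -4*(-1)**2*173 - 26*(1 - 26) = -4*1*173 - 26*(-25) = -4*173 + 650 = -692 + 650 = -42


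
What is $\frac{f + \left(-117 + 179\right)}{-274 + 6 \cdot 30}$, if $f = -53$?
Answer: $- \frac{9}{94} \approx -0.095745$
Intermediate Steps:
$\frac{f + \left(-117 + 179\right)}{-274 + 6 \cdot 30} = \frac{-53 + \left(-117 + 179\right)}{-274 + 6 \cdot 30} = \frac{-53 + 62}{-274 + 180} = \frac{9}{-94} = 9 \left(- \frac{1}{94}\right) = - \frac{9}{94}$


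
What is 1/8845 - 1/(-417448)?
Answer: 426293/3692327560 ≈ 0.00011545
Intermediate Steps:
1/8845 - 1/(-417448) = 1/8845 - 1*(-1/417448) = 1/8845 + 1/417448 = 426293/3692327560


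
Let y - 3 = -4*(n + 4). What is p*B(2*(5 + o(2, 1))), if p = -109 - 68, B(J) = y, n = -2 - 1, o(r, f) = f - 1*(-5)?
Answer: 177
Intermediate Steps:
o(r, f) = 5 + f (o(r, f) = f + 5 = 5 + f)
n = -3
y = -1 (y = 3 - 4*(-3 + 4) = 3 - 4*1 = 3 - 4 = -1)
B(J) = -1
p = -177
p*B(2*(5 + o(2, 1))) = -177*(-1) = 177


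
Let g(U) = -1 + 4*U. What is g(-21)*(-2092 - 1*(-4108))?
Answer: -171360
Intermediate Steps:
g(-21)*(-2092 - 1*(-4108)) = (-1 + 4*(-21))*(-2092 - 1*(-4108)) = (-1 - 84)*(-2092 + 4108) = -85*2016 = -171360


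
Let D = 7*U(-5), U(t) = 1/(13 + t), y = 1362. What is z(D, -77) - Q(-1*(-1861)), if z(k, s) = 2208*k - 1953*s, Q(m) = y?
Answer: 150951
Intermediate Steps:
D = 7/8 (D = 7/(13 - 5) = 7/8 ≈ 0.87500)
Q(m) = 1362
z(k, s) = -1953*s + 2208*k
z(D, -77) - Q(-1*(-1861)) = (-1953*(-77) + 2208*(7/8)) - 1*1362 = (150381 + 1932) - 1362 = 152313 - 1362 = 150951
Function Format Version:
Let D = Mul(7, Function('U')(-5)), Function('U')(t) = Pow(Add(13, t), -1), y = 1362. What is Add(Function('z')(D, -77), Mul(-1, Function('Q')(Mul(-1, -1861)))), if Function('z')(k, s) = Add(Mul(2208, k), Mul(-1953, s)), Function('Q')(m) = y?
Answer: 150951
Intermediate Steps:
D = Rational(7, 8) (D = Mul(7, Pow(Add(13, -5), -1)) = Mul(7, Pow(8, -1)) = Mul(7, Rational(1, 8)) = Rational(7, 8) ≈ 0.87500)
Function('Q')(m) = 1362
Function('z')(k, s) = Add(Mul(-1953, s), Mul(2208, k))
Add(Function('z')(D, -77), Mul(-1, Function('Q')(Mul(-1, -1861)))) = Add(Add(Mul(-1953, -77), Mul(2208, Rational(7, 8))), Mul(-1, 1362)) = Add(Add(150381, 1932), -1362) = Add(152313, -1362) = 150951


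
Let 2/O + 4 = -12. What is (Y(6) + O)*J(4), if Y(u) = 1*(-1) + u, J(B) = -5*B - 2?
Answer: -429/4 ≈ -107.25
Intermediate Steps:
J(B) = -2 - 5*B
Y(u) = -1 + u
O = -⅛ (O = 2/(-4 - 12) = 2/(-16) = 2*(-1/16) = -⅛ ≈ -0.12500)
(Y(6) + O)*J(4) = ((-1 + 6) - ⅛)*(-2 - 5*4) = (5 - ⅛)*(-2 - 20) = (39/8)*(-22) = -429/4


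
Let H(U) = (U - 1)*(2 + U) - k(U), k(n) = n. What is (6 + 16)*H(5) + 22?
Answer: 528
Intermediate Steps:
H(U) = -U + (-1 + U)*(2 + U) (H(U) = (U - 1)*(2 + U) - U = (-1 + U)*(2 + U) - U = -U + (-1 + U)*(2 + U))
(6 + 16)*H(5) + 22 = (6 + 16)*(-2 + 5²) + 22 = 22*(-2 + 25) + 22 = 22*23 + 22 = 506 + 22 = 528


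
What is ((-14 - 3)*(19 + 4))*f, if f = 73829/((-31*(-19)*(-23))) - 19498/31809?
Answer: 1931027093/814587 ≈ 2370.6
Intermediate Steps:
f = -113589829/18735501 (f = 73829/((589*(-23))) - 19498*1/31809 = 73829/(-13547) - 19498/31809 = 73829*(-1/13547) - 19498/31809 = -73829/13547 - 19498/31809 = -113589829/18735501 ≈ -6.0628)
((-14 - 3)*(19 + 4))*f = ((-14 - 3)*(19 + 4))*(-113589829/18735501) = -17*23*(-113589829/18735501) = -391*(-113589829/18735501) = 1931027093/814587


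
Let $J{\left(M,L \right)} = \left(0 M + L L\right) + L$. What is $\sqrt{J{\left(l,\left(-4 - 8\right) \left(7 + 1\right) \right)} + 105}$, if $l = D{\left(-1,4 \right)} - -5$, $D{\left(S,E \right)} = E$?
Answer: $15 \sqrt{41} \approx 96.047$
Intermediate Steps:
$l = 9$ ($l = 4 - -5 = 4 + 5 = 9$)
$J{\left(M,L \right)} = L + L^{2}$ ($J{\left(M,L \right)} = \left(0 + L^{2}\right) + L = L^{2} + L = L + L^{2}$)
$\sqrt{J{\left(l,\left(-4 - 8\right) \left(7 + 1\right) \right)} + 105} = \sqrt{\left(-4 - 8\right) \left(7 + 1\right) \left(1 + \left(-4 - 8\right) \left(7 + 1\right)\right) + 105} = \sqrt{\left(-12\right) 8 \left(1 - 96\right) + 105} = \sqrt{- 96 \left(1 - 96\right) + 105} = \sqrt{\left(-96\right) \left(-95\right) + 105} = \sqrt{9120 + 105} = \sqrt{9225} = 15 \sqrt{41}$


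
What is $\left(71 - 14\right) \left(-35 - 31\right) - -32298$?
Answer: $28536$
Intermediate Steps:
$\left(71 - 14\right) \left(-35 - 31\right) - -32298 = 57 \left(-35 - 31\right) + 32298 = 57 \left(-66\right) + 32298 = -3762 + 32298 = 28536$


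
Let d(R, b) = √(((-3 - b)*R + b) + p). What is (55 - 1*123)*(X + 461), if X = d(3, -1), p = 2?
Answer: -31348 - 68*I*√5 ≈ -31348.0 - 152.05*I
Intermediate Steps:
d(R, b) = √(2 + b + R*(-3 - b)) (d(R, b) = √(((-3 - b)*R + b) + 2) = √((R*(-3 - b) + b) + 2) = √((b + R*(-3 - b)) + 2) = √(2 + b + R*(-3 - b)))
X = I*√5 (X = √(2 - 1 - 3*3 - 1*3*(-1)) = √(2 - 1 - 9 + 3) = √(-5) = I*√5 ≈ 2.2361*I)
(55 - 1*123)*(X + 461) = (55 - 1*123)*(I*√5 + 461) = (55 - 123)*(461 + I*√5) = -68*(461 + I*√5) = -31348 - 68*I*√5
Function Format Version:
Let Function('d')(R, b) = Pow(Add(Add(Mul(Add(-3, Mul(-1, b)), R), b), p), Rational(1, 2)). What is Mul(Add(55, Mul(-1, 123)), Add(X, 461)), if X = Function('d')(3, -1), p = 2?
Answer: Add(-31348, Mul(-68, I, Pow(5, Rational(1, 2)))) ≈ Add(-31348., Mul(-152.05, I))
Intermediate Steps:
Function('d')(R, b) = Pow(Add(2, b, Mul(R, Add(-3, Mul(-1, b)))), Rational(1, 2)) (Function('d')(R, b) = Pow(Add(Add(Mul(Add(-3, Mul(-1, b)), R), b), 2), Rational(1, 2)) = Pow(Add(Add(Mul(R, Add(-3, Mul(-1, b))), b), 2), Rational(1, 2)) = Pow(Add(Add(b, Mul(R, Add(-3, Mul(-1, b)))), 2), Rational(1, 2)) = Pow(Add(2, b, Mul(R, Add(-3, Mul(-1, b)))), Rational(1, 2)))
X = Mul(I, Pow(5, Rational(1, 2))) (X = Pow(Add(2, -1, Mul(-3, 3), Mul(-1, 3, -1)), Rational(1, 2)) = Pow(Add(2, -1, -9, 3), Rational(1, 2)) = Pow(-5, Rational(1, 2)) = Mul(I, Pow(5, Rational(1, 2))) ≈ Mul(2.2361, I))
Mul(Add(55, Mul(-1, 123)), Add(X, 461)) = Mul(Add(55, Mul(-1, 123)), Add(Mul(I, Pow(5, Rational(1, 2))), 461)) = Mul(Add(55, -123), Add(461, Mul(I, Pow(5, Rational(1, 2))))) = Mul(-68, Add(461, Mul(I, Pow(5, Rational(1, 2))))) = Add(-31348, Mul(-68, I, Pow(5, Rational(1, 2))))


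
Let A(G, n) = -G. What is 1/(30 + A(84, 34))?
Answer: -1/54 ≈ -0.018519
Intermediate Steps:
1/(30 + A(84, 34)) = 1/(30 - 1*84) = 1/(30 - 84) = 1/(-54) = -1/54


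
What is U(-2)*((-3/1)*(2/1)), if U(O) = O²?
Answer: -24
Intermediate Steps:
U(-2)*((-3/1)*(2/1)) = (-2)²*((-3/1)*(2/1)) = 4*((-3*1)*(2*1)) = 4*(-3*2) = 4*(-6) = -24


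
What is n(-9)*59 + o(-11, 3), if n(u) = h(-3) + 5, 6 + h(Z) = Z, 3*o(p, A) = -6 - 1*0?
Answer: -238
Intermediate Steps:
o(p, A) = -2 (o(p, A) = (-6 - 1*0)/3 = (-6 + 0)/3 = (1/3)*(-6) = -2)
h(Z) = -6 + Z
n(u) = -4 (n(u) = (-6 - 3) + 5 = -9 + 5 = -4)
n(-9)*59 + o(-11, 3) = -4*59 - 2 = -236 - 2 = -238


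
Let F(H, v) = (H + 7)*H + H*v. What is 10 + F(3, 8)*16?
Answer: 874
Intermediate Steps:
F(H, v) = H*v + H*(7 + H) (F(H, v) = (7 + H)*H + H*v = H*(7 + H) + H*v = H*v + H*(7 + H))
10 + F(3, 8)*16 = 10 + (3*(7 + 3 + 8))*16 = 10 + (3*18)*16 = 10 + 54*16 = 10 + 864 = 874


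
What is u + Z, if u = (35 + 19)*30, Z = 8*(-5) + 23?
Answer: 1603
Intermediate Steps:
Z = -17 (Z = -40 + 23 = -17)
u = 1620 (u = 54*30 = 1620)
u + Z = 1620 - 17 = 1603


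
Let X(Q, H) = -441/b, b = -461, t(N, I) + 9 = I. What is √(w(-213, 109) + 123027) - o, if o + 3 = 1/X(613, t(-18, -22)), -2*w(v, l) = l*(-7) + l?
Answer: 862/441 + 3*√13706 ≈ 353.17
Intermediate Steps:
t(N, I) = -9 + I
w(v, l) = 3*l (w(v, l) = -(l*(-7) + l)/2 = -(-7*l + l)/2 = -(-3)*l = 3*l)
X(Q, H) = 441/461 (X(Q, H) = -441/(-461) = -441*(-1/461) = 441/461)
o = -862/441 (o = -3 + 1/(441/461) = -3 + 461/441 = -862/441 ≈ -1.9546)
√(w(-213, 109) + 123027) - o = √(3*109 + 123027) - 1*(-862/441) = √(327 + 123027) + 862/441 = √123354 + 862/441 = 3*√13706 + 862/441 = 862/441 + 3*√13706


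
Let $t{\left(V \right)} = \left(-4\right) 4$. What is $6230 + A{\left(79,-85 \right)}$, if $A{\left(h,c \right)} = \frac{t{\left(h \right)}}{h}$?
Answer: $\frac{492154}{79} \approx 6229.8$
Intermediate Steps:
$t{\left(V \right)} = -16$
$A{\left(h,c \right)} = - \frac{16}{h}$
$6230 + A{\left(79,-85 \right)} = 6230 - \frac{16}{79} = \frac{492154}{79}$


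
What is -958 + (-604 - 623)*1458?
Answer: -1789924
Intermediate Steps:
-958 + (-604 - 623)*1458 = -958 - 1227*1458 = -958 - 1788966 = -1789924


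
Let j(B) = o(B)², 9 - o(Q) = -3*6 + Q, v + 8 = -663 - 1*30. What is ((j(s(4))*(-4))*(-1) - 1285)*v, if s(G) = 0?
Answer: -1143331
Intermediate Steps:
v = -701 (v = -8 + (-663 - 1*30) = -8 + (-663 - 30) = -8 - 693 = -701)
o(Q) = 27 - Q (o(Q) = 9 - (-3*6 + Q) = 9 - (-18 + Q) = 9 + (18 - Q) = 27 - Q)
j(B) = (27 - B)²
((j(s(4))*(-4))*(-1) - 1285)*v = (((-27 + 0)²*(-4))*(-1) - 1285)*(-701) = (((-27)²*(-4))*(-1) - 1285)*(-701) = ((729*(-4))*(-1) - 1285)*(-701) = (-2916*(-1) - 1285)*(-701) = (2916 - 1285)*(-701) = 1631*(-701) = -1143331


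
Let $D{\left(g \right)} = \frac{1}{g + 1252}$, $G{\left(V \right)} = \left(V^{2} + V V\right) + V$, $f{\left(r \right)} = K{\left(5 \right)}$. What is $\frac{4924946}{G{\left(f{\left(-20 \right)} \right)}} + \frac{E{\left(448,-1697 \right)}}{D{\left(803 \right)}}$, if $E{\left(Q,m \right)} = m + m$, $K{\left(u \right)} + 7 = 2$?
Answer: $- \frac{308935204}{45} \approx -6.8652 \cdot 10^{6}$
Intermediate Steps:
$K{\left(u \right)} = -5$ ($K{\left(u \right)} = -7 + 2 = -5$)
$E{\left(Q,m \right)} = 2 m$
$f{\left(r \right)} = -5$
$G{\left(V \right)} = V + 2 V^{2}$ ($G{\left(V \right)} = \left(V^{2} + V^{2}\right) + V = 2 V^{2} + V = V + 2 V^{2}$)
$D{\left(g \right)} = \frac{1}{1252 + g}$
$\frac{4924946}{G{\left(f{\left(-20 \right)} \right)}} + \frac{E{\left(448,-1697 \right)}}{D{\left(803 \right)}} = \frac{4924946}{\left(-5\right) \left(1 + 2 \left(-5\right)\right)} + \frac{2 \left(-1697\right)}{\frac{1}{1252 + 803}} = \frac{4924946}{\left(-5\right) \left(1 - 10\right)} - \frac{3394}{\frac{1}{2055}} = \frac{4924946}{\left(-5\right) \left(-9\right)} - 3394 \frac{1}{\frac{1}{2055}} = \frac{4924946}{45} - 6974670 = - \frac{308935204}{45}$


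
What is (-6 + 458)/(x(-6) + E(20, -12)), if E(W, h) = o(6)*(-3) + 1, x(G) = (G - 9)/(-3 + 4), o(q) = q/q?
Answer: -452/17 ≈ -26.588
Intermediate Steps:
o(q) = 1
x(G) = -9 + G (x(G) = (-9 + G)/1 = (-9 + G)*1 = -9 + G)
E(W, h) = -2 (E(W, h) = 1*(-3) + 1 = -3 + 1 = -2)
(-6 + 458)/(x(-6) + E(20, -12)) = (-6 + 458)/((-9 - 6) - 2) = 452/(-15 - 2) = 452/(-17) = 452*(-1/17) = -452/17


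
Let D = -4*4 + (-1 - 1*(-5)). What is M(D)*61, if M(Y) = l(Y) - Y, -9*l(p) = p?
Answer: 2440/3 ≈ 813.33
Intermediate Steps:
l(p) = -p/9
D = -12 (D = -16 + (-1 + 5) = -16 + 4 = -12)
M(Y) = -10*Y/9 (M(Y) = -Y/9 - Y = -10*Y/9)
M(D)*61 = -10/9*(-12)*61 = (40/3)*61 = 2440/3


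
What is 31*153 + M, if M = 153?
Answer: 4896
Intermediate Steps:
31*153 + M = 31*153 + 153 = 4743 + 153 = 4896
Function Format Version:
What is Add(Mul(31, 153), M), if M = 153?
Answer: 4896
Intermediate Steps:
Add(Mul(31, 153), M) = Add(Mul(31, 153), 153) = Add(4743, 153) = 4896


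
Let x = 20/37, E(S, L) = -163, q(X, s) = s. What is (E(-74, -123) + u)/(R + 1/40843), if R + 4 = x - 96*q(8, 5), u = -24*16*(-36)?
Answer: -20644380251/730599547 ≈ -28.257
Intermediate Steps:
x = 20/37 (x = 20*(1/37) = 20/37 ≈ 0.54054)
u = 13824 (u = -384*(-36) = 13824)
R = -17888/37 (R = -4 + (20/37 - 96*5) = -4 + (20/37 - 480) = -4 - 17740/37 = -17888/37 ≈ -483.46)
(E(-74, -123) + u)/(R + 1/40843) = (-163 + 13824)/(-17888/37 + 1/40843) = 13661/(-17888/37 + 1/40843) = 13661/(-730599547/1511191) = 13661*(-1511191/730599547) = -20644380251/730599547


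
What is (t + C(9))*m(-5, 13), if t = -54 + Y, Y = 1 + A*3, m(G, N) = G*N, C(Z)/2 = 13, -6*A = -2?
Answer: 1690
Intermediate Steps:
A = ⅓ (A = -⅙*(-2) = ⅓ ≈ 0.33333)
C(Z) = 26 (C(Z) = 2*13 = 26)
Y = 2 (Y = 1 + (⅓)*3 = 1 + 1 = 2)
t = -52 (t = -54 + 2 = -52)
(t + C(9))*m(-5, 13) = (-52 + 26)*(-5*13) = -26*(-65) = 1690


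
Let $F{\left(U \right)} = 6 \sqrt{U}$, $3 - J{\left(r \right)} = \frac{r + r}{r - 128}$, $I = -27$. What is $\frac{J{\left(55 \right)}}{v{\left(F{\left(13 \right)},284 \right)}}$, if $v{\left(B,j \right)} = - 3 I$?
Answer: $\frac{329}{5913} \approx 0.05564$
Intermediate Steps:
$J{\left(r \right)} = 3 - \frac{2 r}{-128 + r}$ ($J{\left(r \right)} = 3 - \frac{r + r}{r - 128} = 3 - \frac{2 r}{-128 + r}$)
$v{\left(B,j \right)} = 81$ ($v{\left(B,j \right)} = \left(-3\right) \left(-27\right) = 81$)
$\frac{J{\left(55 \right)}}{v{\left(F{\left(13 \right)},284 \right)}} = \frac{\frac{1}{-128 + 55} \left(-384 + 55\right)}{81} = \frac{1}{-73} \left(-329\right) \frac{1}{81} = \left(- \frac{1}{73}\right) \left(-329\right) \frac{1}{81} = \frac{329}{73} \cdot \frac{1}{81} = \frac{329}{5913}$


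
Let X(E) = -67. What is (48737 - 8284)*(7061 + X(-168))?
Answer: 282928282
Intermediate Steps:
(48737 - 8284)*(7061 + X(-168)) = (48737 - 8284)*(7061 - 67) = 40453*6994 = 282928282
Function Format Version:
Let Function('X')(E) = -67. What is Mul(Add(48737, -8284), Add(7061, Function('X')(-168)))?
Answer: 282928282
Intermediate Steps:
Mul(Add(48737, -8284), Add(7061, Function('X')(-168))) = Mul(Add(48737, -8284), Add(7061, -67)) = Mul(40453, 6994) = 282928282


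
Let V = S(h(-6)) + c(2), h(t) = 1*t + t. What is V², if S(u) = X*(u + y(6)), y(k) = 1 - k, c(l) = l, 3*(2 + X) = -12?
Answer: 10816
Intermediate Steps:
X = -6 (X = -2 + (⅓)*(-12) = -2 - 4 = -6)
h(t) = 2*t (h(t) = t + t = 2*t)
S(u) = 30 - 6*u (S(u) = -6*(u + (1 - 1*6)) = -6*(u + (1 - 6)) = -6*(u - 5) = -6*(-5 + u) = 30 - 6*u)
V = 104 (V = (30 - 12*(-6)) + 2 = (30 - 6*(-12)) + 2 = (30 + 72) + 2 = 102 + 2 = 104)
V² = 104² = 10816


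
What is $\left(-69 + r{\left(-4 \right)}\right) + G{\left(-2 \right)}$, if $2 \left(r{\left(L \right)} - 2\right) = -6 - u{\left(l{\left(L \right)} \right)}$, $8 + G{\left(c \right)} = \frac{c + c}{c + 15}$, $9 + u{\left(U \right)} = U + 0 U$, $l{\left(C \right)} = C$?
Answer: $- \frac{1867}{26} \approx -71.808$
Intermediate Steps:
$u{\left(U \right)} = -9 + U$ ($u{\left(U \right)} = -9 + \left(U + 0 U\right) = -9 + \left(U + 0\right) = -9 + U$)
$G{\left(c \right)} = -8 + \frac{2 c}{15 + c}$ ($G{\left(c \right)} = -8 + \frac{c + c}{c + 15} = -8 + \frac{2 c}{15 + c}$)
$r{\left(L \right)} = \frac{7}{2} - \frac{L}{2}$ ($r{\left(L \right)} = 2 + \frac{-6 - \left(-9 + L\right)}{2} = 2 + \frac{3 - L}{2} = 2 - \left(- \frac{3}{2} + \frac{L}{2}\right) = \frac{7}{2} - \frac{L}{2}$)
$\left(-69 + r{\left(-4 \right)}\right) + G{\left(-2 \right)} = \left(-69 + \left(\frac{7}{2} - -2\right)\right) + \frac{6 \left(-20 - -2\right)}{15 - 2} = \left(-69 + \left(\frac{7}{2} + 2\right)\right) + \frac{6 \left(-20 + 2\right)}{13} = \left(-69 + \frac{11}{2}\right) + 6 \cdot \frac{1}{13} \left(-18\right) = - \frac{127}{2} - \frac{108}{13} = - \frac{1867}{26}$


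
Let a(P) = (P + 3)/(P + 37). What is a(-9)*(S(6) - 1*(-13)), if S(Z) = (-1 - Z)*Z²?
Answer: 717/14 ≈ 51.214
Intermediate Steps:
S(Z) = Z²*(-1 - Z)
a(P) = (3 + P)/(37 + P)
a(-9)*(S(6) - 1*(-13)) = ((3 - 9)/(37 - 9))*(6²*(-1 - 1*6) - 1*(-13)) = (-6/28)*(36*(-1 - 6) + 13) = ((1/28)*(-6))*(36*(-7) + 13) = -3*(-252 + 13)/14 = -3/14*(-239) = 717/14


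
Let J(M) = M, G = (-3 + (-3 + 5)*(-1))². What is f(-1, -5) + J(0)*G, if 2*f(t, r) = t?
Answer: -½ ≈ -0.50000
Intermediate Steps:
G = 25 (G = (-3 + 2*(-1))² = (-3 - 2)² = (-5)² = 25)
f(t, r) = t/2
f(-1, -5) + J(0)*G = (½)*(-1) + 0*25 = -½ + 0 = -½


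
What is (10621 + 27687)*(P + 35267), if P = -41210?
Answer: -227664444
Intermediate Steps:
(10621 + 27687)*(P + 35267) = (10621 + 27687)*(-41210 + 35267) = 38308*(-5943) = -227664444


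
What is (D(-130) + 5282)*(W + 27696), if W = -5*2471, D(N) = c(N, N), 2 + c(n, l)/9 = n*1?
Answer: 62806054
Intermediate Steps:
c(n, l) = -18 + 9*n (c(n, l) = -18 + 9*(n*1) = -18 + 9*n)
D(N) = -18 + 9*N
W = -12355
(D(-130) + 5282)*(W + 27696) = ((-18 + 9*(-130)) + 5282)*(-12355 + 27696) = ((-18 - 1170) + 5282)*15341 = (-1188 + 5282)*15341 = 4094*15341 = 62806054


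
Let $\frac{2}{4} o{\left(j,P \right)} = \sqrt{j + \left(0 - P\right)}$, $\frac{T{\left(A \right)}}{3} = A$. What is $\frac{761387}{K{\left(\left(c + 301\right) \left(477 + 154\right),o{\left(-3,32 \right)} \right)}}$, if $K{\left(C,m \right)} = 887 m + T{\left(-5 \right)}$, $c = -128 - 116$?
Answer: $- \frac{2284161}{22029577} - \frac{1350700538 i \sqrt{35}}{110147885} \approx -0.10369 - 72.547 i$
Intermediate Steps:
$c = -244$ ($c = -128 - 116 = -244$)
$T{\left(A \right)} = 3 A$
$o{\left(j,P \right)} = 2 \sqrt{j - P}$ ($o{\left(j,P \right)} = 2 \sqrt{j + \left(0 - P\right)} = 2 \sqrt{j - P}$)
$K{\left(C,m \right)} = -15 + 887 m$ ($K{\left(C,m \right)} = 887 m + 3 \left(-5\right) = 887 m - 15 = -15 + 887 m$)
$\frac{761387}{K{\left(\left(c + 301\right) \left(477 + 154\right),o{\left(-3,32 \right)} \right)}} = \frac{761387}{-15 + 887 \cdot 2 \sqrt{-3 - 32}} = \frac{761387}{-15 + 887 \cdot 2 \sqrt{-35}} = \frac{761387}{-15 + 887 \cdot 2 i \sqrt{35}} = \frac{761387}{-15 + 1774 i \sqrt{35}}$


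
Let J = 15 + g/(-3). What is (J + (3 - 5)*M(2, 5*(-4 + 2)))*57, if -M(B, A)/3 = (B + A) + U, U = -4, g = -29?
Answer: -2698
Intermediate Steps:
M(B, A) = 12 - 3*A - 3*B (M(B, A) = -3*((B + A) - 4) = -3*((A + B) - 4) = -3*(-4 + A + B) = 12 - 3*A - 3*B)
J = 74/3 (J = 15 - 29/(-3) = 15 - 29*(-1/3) = 15 + 29/3 = 74/3 ≈ 24.667)
(J + (3 - 5)*M(2, 5*(-4 + 2)))*57 = (74/3 + (3 - 5)*(12 - 15*(-4 + 2) - 3*2))*57 = (74/3 - 2*(12 - 15*(-2) - 6))*57 = (74/3 - 2*(12 - 3*(-10) - 6))*57 = (74/3 - 2*(12 + 30 - 6))*57 = (74/3 - 2*36)*57 = (74/3 - 72)*57 = -142/3*57 = -2698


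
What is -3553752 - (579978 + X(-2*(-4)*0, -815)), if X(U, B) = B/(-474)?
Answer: -1959388835/474 ≈ -4.1337e+6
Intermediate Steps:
X(U, B) = -B/474 (X(U, B) = B*(-1/474) = -B/474)
-3553752 - (579978 + X(-2*(-4)*0, -815)) = -3553752 - (579978 - 1/474*(-815)) = -3553752 - (579978 + 815/474) = -3553752 - 1*274910387/474 = -3553752 - 274910387/474 = -1959388835/474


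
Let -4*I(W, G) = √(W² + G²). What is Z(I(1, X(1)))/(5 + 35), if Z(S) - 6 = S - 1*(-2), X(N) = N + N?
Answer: ⅕ - √5/160 ≈ 0.18602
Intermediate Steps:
X(N) = 2*N
I(W, G) = -√(G² + W²)/4 (I(W, G) = -√(W² + G²)/4 = -√(G² + W²)/4)
Z(S) = 8 + S (Z(S) = 6 + (S - 1*(-2)) = 6 + (S + 2) = 6 + (2 + S) = 8 + S)
Z(I(1, X(1)))/(5 + 35) = (8 - √((2*1)² + 1²)/4)/(5 + 35) = (8 - √(2² + 1)/4)/40 = (8 - √(4 + 1)/4)/40 = (8 - √5/4)/40 = ⅕ - √5/160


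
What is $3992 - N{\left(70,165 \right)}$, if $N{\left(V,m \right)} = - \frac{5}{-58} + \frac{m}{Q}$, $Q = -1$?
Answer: $\frac{241101}{58} \approx 4156.9$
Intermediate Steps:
$N{\left(V,m \right)} = \frac{5}{58} - m$ ($N{\left(V,m \right)} = - \frac{5}{-58} + \frac{m}{-1} = \left(-5\right) \left(- \frac{1}{58}\right) + m \left(-1\right) = \frac{5}{58} - m$)
$3992 - N{\left(70,165 \right)} = 3992 - \left(\frac{5}{58} - 165\right) = 3992 - - \frac{9565}{58} = 3992 + \frac{9565}{58} = \frac{241101}{58}$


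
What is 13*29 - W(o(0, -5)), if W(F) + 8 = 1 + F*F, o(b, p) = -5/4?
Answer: 6119/16 ≈ 382.44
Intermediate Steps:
o(b, p) = -5/4 (o(b, p) = -5*¼ = -5/4)
W(F) = -7 + F² (W(F) = -8 + (1 + F*F) = -8 + (1 + F²) = -7 + F²)
13*29 - W(o(0, -5)) = 13*29 - (-7 + (-5/4)²) = 377 - (-7 + 25/16) = 377 - 1*(-87/16) = 377 + 87/16 = 6119/16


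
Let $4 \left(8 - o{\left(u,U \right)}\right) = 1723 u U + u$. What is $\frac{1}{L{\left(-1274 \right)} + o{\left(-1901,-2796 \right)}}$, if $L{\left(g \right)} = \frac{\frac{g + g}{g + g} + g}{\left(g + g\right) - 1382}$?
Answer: $- \frac{7860}{17995628720329} \approx -4.3677 \cdot 10^{-10}$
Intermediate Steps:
$o{\left(u,U \right)} = 8 - \frac{u}{4} - \frac{1723 U u}{4}$ ($o{\left(u,U \right)} = 8 - \frac{1723 u U + u}{4} = 8 - \frac{1723 U u + u}{4} = 8 - \frac{u + 1723 U u}{4} = 8 - \left(\frac{u}{4} + \frac{1723 U u}{4}\right) = 8 - \frac{u}{4} - \frac{1723 U u}{4}$)
$L{\left(g \right)} = \frac{1 + g}{-1382 + 2 g}$ ($L{\left(g \right)} = \frac{\frac{2 g}{2 g} + g}{2 g - 1382} = \frac{2 g \frac{1}{2 g} + g}{-1382 + 2 g} = \frac{1 + g}{-1382 + 2 g}$)
$\frac{1}{L{\left(-1274 \right)} + o{\left(-1901,-2796 \right)}} = \frac{1}{\frac{1 - 1274}{2 \left(-691 - 1274\right)} - \left(- \frac{1933}{4} + 2289520677\right)} = \frac{1}{\frac{1}{2} \frac{1}{-1965} \left(-1273\right) + \left(8 + \frac{1901}{4} - 2289520677\right)} = \frac{1}{\frac{1}{2} \left(- \frac{1}{1965}\right) \left(-1273\right) - \frac{9158080775}{4}} = \frac{1}{\frac{1273}{3930} - \frac{9158080775}{4}} = \frac{1}{- \frac{17995628720329}{7860}} = - \frac{7860}{17995628720329}$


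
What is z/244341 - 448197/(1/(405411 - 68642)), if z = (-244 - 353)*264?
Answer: -4097838987796969/27149 ≈ -1.5094e+11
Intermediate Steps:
z = -157608 (z = -597*264 = -157608)
z/244341 - 448197/(1/(405411 - 68642)) = -157608/244341 - 448197/(1/(405411 - 68642)) = -157608*1/244341 - 448197/(1/336769) = -17512/27149 - 448197/1/336769 = -17512/27149 - 448197*336769 = -17512/27149 - 150938855493 = -4097838987796969/27149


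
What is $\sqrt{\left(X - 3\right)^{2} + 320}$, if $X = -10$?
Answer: $\sqrt{489} \approx 22.113$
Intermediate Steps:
$\sqrt{\left(X - 3\right)^{2} + 320} = \sqrt{\left(-10 - 3\right)^{2} + 320} = \sqrt{\left(-13\right)^{2} + 320} = \sqrt{169 + 320} = \sqrt{489}$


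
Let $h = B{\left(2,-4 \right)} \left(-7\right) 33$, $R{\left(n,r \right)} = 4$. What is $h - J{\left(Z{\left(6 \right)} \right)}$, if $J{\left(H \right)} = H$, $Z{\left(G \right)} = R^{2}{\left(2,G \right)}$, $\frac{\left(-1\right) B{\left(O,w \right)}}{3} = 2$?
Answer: $1370$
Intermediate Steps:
$B{\left(O,w \right)} = -6$ ($B{\left(O,w \right)} = \left(-3\right) 2 = -6$)
$Z{\left(G \right)} = 16$ ($Z{\left(G \right)} = 4^{2} = 16$)
$h = 1386$ ($h = \left(-6\right) \left(-7\right) 33 = 42 \cdot 33 = 1386$)
$h - J{\left(Z{\left(6 \right)} \right)} = 1386 - 16 = 1370$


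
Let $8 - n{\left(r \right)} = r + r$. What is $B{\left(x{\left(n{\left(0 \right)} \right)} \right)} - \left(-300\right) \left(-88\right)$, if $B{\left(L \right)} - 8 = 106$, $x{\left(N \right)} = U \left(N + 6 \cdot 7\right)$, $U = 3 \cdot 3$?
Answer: $-26286$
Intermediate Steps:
$n{\left(r \right)} = 8 - 2 r$ ($n{\left(r \right)} = 8 - \left(r + r\right) = 8 - 2 r$)
$U = 9$
$x{\left(N \right)} = 378 + 9 N$ ($x{\left(N \right)} = 9 \left(N + 6 \cdot 7\right) = 9 \left(N + 42\right) = 9 \left(42 + N\right) = 378 + 9 N$)
$B{\left(L \right)} = 114$ ($B{\left(L \right)} = 8 + 106 = 114$)
$B{\left(x{\left(n{\left(0 \right)} \right)} \right)} - \left(-300\right) \left(-88\right) = 114 - \left(-300\right) \left(-88\right) = 114 - 26400 = -26286$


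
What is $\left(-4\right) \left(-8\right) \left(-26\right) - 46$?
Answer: $-878$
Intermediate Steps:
$\left(-4\right) \left(-8\right) \left(-26\right) - 46 = 32 \left(-26\right) - 46 = -832 - 46 = -878$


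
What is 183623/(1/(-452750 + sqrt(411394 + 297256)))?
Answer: -83135313250 + 918115*sqrt(28346) ≈ -8.2981e+10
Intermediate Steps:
183623/(1/(-452750 + sqrt(411394 + 297256))) = 183623/(1/(-452750 + sqrt(708650))) = 183623/(1/(-452750 + 5*sqrt(28346))) = 183623*(-452750 + 5*sqrt(28346)) = -83135313250 + 918115*sqrt(28346)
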